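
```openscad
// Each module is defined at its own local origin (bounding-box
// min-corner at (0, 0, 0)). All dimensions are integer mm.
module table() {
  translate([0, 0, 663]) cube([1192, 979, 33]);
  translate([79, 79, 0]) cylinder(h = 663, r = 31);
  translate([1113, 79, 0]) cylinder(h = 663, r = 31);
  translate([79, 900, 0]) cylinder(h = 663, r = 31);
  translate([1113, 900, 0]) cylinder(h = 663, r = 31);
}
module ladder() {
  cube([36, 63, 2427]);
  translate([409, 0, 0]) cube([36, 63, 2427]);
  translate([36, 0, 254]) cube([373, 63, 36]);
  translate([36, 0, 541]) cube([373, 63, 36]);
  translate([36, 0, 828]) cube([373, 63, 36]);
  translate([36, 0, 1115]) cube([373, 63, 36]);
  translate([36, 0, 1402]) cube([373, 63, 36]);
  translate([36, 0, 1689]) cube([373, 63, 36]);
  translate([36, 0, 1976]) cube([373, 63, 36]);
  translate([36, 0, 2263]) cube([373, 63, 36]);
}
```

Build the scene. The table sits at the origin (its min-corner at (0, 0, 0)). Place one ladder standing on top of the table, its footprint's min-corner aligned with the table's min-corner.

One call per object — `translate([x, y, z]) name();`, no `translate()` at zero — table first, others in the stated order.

table();
translate([0, 0, 696]) ladder();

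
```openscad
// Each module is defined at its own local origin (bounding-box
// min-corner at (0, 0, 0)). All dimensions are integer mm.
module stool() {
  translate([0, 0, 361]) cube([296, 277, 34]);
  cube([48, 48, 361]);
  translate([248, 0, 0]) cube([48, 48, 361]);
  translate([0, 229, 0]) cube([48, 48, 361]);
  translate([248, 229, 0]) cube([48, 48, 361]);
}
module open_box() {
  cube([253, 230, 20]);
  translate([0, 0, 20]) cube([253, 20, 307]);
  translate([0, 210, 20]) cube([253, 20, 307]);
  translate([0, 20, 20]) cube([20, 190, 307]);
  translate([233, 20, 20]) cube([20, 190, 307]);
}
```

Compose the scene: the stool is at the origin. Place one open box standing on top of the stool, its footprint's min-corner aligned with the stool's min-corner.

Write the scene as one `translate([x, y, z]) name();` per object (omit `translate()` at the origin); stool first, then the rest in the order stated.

stool();
translate([0, 0, 395]) open_box();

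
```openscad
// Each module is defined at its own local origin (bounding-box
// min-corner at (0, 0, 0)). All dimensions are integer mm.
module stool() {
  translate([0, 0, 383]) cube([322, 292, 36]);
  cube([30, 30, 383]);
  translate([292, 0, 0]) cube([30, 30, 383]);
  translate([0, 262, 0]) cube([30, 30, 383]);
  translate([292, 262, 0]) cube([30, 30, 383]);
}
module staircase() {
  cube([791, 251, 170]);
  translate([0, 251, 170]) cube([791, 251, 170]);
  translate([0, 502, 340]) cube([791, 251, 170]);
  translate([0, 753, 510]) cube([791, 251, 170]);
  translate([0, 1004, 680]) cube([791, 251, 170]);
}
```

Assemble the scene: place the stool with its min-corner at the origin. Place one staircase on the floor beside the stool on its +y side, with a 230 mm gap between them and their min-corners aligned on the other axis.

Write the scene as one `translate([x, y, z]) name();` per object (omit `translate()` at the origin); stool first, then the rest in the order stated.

stool();
translate([0, 522, 0]) staircase();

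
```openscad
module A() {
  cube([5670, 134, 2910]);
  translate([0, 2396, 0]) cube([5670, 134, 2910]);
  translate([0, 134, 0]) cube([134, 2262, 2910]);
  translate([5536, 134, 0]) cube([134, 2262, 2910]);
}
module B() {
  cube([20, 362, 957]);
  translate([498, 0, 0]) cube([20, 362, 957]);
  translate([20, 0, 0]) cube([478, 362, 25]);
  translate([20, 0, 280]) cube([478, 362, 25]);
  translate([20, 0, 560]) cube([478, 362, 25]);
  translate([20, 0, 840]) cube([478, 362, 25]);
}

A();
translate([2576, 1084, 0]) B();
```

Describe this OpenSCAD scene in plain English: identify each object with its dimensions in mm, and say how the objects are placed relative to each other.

A is the wall frame of a small rectangular building: four walls, each 2910 mm tall and 134 mm thick, enclosing a footprint 5670 mm (x) by 2530 mm (y) outside-to-outside, with no floor or roof. The front and back walls (the −y and +y sides) span the full width; the two side walls fit between them.

B is an open bookshelf. Two side panels, each 20 mm thick, 362 mm deep and 957 mm tall, stand 518 mm apart (outside-to-outside). Between them sit 4 shelves, each 25 mm thick and 362 mm deep, spanning the full gap between the sides. The bottom shelf rests on the floor (its underside at z = 0) and the clear gap between one shelf's top and the next shelf's underside is 255 mm.

The bookshelf sits inside the house frame, centred.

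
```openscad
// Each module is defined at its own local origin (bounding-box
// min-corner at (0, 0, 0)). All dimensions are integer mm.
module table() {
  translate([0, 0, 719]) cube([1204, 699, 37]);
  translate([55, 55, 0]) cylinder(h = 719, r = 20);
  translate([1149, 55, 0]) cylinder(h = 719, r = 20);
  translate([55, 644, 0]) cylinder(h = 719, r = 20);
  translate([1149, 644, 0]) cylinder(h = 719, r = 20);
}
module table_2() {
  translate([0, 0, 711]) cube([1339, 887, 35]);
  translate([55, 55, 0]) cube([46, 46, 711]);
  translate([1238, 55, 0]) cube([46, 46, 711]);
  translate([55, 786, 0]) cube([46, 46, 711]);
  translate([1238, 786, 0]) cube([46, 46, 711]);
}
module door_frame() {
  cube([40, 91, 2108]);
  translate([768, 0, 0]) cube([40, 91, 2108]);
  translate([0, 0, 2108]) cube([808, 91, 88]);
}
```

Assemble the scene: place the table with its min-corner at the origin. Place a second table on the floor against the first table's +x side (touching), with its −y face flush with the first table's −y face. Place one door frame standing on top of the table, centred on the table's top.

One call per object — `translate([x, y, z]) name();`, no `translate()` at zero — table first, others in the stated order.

table();
translate([1204, 0, 0]) table_2();
translate([198, 304, 756]) door_frame();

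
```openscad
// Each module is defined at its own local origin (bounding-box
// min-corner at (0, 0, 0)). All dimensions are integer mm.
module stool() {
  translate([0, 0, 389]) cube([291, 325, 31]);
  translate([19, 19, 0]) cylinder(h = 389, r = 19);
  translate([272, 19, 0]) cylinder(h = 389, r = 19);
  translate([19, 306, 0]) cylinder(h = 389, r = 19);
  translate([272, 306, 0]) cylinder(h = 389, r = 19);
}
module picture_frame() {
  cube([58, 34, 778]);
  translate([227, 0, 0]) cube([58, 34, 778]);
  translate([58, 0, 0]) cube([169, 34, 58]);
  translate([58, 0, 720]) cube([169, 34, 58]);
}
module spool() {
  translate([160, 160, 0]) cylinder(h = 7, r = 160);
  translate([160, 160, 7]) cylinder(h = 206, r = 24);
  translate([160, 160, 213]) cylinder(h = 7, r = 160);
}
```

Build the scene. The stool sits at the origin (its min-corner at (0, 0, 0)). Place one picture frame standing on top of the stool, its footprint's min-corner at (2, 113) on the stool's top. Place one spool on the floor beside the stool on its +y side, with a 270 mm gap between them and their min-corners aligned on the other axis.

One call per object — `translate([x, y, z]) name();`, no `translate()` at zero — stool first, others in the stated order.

stool();
translate([2, 113, 420]) picture_frame();
translate([0, 595, 0]) spool();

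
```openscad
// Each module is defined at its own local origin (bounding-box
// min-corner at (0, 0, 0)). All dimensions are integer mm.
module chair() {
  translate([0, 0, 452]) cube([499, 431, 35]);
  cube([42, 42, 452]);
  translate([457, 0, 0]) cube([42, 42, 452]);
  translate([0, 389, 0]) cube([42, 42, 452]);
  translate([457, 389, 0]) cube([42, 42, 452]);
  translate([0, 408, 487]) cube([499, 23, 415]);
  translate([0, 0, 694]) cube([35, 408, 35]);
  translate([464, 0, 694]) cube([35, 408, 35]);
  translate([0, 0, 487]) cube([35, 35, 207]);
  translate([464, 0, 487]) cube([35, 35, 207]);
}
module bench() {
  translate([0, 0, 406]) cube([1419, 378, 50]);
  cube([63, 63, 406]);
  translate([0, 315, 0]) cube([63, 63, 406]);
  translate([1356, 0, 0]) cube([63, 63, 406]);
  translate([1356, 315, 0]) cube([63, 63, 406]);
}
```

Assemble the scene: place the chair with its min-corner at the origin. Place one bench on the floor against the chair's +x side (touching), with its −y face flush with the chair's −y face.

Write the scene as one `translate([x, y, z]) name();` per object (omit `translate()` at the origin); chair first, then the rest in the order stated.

chair();
translate([499, 0, 0]) bench();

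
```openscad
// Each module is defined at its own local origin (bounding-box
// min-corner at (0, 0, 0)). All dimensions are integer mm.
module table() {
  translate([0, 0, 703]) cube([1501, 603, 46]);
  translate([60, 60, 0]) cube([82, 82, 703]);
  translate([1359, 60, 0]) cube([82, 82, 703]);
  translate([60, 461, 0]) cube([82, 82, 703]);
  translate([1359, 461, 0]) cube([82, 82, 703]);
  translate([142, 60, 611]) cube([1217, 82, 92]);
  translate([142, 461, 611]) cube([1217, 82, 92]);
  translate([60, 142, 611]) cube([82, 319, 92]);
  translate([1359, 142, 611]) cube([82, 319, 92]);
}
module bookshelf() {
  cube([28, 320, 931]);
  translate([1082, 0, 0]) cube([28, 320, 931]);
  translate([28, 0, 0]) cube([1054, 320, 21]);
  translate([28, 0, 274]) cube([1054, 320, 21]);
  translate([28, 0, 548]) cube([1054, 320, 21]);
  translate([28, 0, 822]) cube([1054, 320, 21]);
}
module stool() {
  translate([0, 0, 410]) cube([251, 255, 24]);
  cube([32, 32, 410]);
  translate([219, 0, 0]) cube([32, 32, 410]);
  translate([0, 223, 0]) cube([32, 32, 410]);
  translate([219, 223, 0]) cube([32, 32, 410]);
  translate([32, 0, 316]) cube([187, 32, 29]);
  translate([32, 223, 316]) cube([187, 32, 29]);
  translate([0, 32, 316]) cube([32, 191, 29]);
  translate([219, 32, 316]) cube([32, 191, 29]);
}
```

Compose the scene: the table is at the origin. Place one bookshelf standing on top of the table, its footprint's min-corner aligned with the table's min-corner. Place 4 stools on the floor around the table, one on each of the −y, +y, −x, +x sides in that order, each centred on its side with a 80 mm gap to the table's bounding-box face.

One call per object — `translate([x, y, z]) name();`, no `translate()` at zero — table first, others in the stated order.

table();
translate([0, 0, 749]) bookshelf();
translate([625, -335, 0]) stool();
translate([625, 683, 0]) stool();
translate([-331, 174, 0]) stool();
translate([1581, 174, 0]) stool();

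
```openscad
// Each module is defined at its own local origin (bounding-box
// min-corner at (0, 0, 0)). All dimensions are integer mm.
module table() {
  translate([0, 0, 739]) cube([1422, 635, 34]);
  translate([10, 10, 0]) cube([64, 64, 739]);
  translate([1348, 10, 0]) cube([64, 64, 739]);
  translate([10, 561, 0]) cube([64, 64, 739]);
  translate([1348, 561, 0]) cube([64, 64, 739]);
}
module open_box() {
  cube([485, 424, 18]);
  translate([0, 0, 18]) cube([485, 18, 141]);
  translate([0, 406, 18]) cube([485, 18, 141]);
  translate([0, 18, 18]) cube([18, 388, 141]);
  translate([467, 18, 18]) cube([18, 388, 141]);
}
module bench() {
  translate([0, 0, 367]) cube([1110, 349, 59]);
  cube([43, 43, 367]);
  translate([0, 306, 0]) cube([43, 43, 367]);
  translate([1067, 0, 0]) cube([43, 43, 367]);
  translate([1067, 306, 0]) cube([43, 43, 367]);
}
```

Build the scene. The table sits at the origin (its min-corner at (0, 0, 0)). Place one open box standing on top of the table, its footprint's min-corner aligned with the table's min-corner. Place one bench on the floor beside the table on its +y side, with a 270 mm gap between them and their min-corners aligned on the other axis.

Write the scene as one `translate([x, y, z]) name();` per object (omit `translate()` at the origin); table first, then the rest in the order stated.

table();
translate([0, 0, 773]) open_box();
translate([0, 905, 0]) bench();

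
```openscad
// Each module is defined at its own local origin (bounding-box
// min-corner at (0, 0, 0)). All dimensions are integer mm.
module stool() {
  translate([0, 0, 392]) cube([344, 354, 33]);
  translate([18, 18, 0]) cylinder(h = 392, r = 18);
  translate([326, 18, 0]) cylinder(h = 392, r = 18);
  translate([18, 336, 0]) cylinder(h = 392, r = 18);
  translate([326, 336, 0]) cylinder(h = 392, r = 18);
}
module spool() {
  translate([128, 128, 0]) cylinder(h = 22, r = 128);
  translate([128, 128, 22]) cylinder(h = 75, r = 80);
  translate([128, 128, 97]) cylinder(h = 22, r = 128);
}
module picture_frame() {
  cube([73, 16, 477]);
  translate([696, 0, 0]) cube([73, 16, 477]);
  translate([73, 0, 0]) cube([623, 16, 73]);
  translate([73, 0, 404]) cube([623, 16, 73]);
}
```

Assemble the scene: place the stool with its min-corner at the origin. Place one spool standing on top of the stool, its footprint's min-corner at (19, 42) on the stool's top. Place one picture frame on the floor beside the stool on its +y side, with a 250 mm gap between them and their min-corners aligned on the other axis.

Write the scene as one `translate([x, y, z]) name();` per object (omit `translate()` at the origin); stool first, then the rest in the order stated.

stool();
translate([19, 42, 425]) spool();
translate([0, 604, 0]) picture_frame();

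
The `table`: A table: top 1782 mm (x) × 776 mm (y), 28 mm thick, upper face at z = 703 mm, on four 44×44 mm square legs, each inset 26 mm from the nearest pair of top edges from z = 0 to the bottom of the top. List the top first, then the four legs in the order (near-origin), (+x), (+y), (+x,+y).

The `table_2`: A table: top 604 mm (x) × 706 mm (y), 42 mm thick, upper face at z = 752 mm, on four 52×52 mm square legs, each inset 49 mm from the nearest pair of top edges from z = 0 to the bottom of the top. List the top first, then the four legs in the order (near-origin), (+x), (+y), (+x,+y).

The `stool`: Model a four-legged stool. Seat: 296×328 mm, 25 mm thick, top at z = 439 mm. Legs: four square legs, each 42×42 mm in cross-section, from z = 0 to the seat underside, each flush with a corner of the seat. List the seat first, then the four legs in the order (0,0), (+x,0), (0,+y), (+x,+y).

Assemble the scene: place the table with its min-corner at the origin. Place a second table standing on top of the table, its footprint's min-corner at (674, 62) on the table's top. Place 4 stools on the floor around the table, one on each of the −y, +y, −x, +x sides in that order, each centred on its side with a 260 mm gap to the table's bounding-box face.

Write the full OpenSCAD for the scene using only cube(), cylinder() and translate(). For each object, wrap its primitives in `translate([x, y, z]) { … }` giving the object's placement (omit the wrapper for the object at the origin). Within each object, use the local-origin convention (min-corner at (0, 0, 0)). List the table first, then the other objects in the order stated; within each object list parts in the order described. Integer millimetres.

translate([0, 0, 675]) cube([1782, 776, 28]);
translate([26, 26, 0]) cube([44, 44, 675]);
translate([1712, 26, 0]) cube([44, 44, 675]);
translate([26, 706, 0]) cube([44, 44, 675]);
translate([1712, 706, 0]) cube([44, 44, 675]);
translate([674, 62, 703]) {
  translate([0, 0, 710]) cube([604, 706, 42]);
  translate([49, 49, 0]) cube([52, 52, 710]);
  translate([503, 49, 0]) cube([52, 52, 710]);
  translate([49, 605, 0]) cube([52, 52, 710]);
  translate([503, 605, 0]) cube([52, 52, 710]);
}
translate([743, -588, 0]) {
  translate([0, 0, 414]) cube([296, 328, 25]);
  cube([42, 42, 414]);
  translate([254, 0, 0]) cube([42, 42, 414]);
  translate([0, 286, 0]) cube([42, 42, 414]);
  translate([254, 286, 0]) cube([42, 42, 414]);
}
translate([743, 1036, 0]) {
  translate([0, 0, 414]) cube([296, 328, 25]);
  cube([42, 42, 414]);
  translate([254, 0, 0]) cube([42, 42, 414]);
  translate([0, 286, 0]) cube([42, 42, 414]);
  translate([254, 286, 0]) cube([42, 42, 414]);
}
translate([-556, 224, 0]) {
  translate([0, 0, 414]) cube([296, 328, 25]);
  cube([42, 42, 414]);
  translate([254, 0, 0]) cube([42, 42, 414]);
  translate([0, 286, 0]) cube([42, 42, 414]);
  translate([254, 286, 0]) cube([42, 42, 414]);
}
translate([2042, 224, 0]) {
  translate([0, 0, 414]) cube([296, 328, 25]);
  cube([42, 42, 414]);
  translate([254, 0, 0]) cube([42, 42, 414]);
  translate([0, 286, 0]) cube([42, 42, 414]);
  translate([254, 286, 0]) cube([42, 42, 414]);
}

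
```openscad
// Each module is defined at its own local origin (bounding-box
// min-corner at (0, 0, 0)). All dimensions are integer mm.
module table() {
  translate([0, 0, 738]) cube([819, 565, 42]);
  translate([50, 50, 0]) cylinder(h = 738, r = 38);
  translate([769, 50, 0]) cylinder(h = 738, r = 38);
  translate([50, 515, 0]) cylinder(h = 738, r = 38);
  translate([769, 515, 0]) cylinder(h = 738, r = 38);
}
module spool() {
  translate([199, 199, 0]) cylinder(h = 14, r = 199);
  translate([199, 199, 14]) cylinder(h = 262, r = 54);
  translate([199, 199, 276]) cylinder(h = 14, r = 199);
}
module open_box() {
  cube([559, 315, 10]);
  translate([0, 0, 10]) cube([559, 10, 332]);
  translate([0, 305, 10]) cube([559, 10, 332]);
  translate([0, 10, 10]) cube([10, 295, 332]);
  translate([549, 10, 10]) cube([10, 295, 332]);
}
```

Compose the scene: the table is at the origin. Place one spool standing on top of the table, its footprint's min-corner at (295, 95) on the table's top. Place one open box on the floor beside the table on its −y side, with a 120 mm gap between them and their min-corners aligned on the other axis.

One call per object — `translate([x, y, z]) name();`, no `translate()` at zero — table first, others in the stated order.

table();
translate([295, 95, 780]) spool();
translate([0, -435, 0]) open_box();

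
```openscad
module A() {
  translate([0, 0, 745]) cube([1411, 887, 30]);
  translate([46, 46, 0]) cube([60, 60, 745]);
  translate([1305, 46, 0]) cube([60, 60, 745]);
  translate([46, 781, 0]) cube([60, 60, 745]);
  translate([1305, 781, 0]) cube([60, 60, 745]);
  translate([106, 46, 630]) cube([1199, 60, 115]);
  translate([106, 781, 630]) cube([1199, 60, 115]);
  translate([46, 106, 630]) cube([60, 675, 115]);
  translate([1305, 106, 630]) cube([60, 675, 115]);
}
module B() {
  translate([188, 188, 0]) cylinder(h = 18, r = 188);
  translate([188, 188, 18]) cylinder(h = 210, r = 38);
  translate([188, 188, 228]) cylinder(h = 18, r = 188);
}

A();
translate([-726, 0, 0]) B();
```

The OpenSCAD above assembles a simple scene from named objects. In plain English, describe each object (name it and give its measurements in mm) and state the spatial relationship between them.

A is a table: top 1411 mm (x) × 887 mm (y), 30 mm thick, upper face at z = 775 mm, on four 60×60 mm square legs, each inset 46 mm from the nearest pair of top edges, running from z = 0 to the bottom of the top. Four apron rails, 60 mm thick and 115 mm tall, run between adjacent legs with their top edges flush with the underside of the top and their outer faces flush with the legs' outer faces.

B is a spool: two coaxial disc flanges of radius 188 mm and thickness 18 mm, joined by a core cylinder of radius 38 mm and height 210 mm. The lower flange rests on z = 0 and the three cylinders share a vertical axis.

The spool is on the floor beside the table on its −x side.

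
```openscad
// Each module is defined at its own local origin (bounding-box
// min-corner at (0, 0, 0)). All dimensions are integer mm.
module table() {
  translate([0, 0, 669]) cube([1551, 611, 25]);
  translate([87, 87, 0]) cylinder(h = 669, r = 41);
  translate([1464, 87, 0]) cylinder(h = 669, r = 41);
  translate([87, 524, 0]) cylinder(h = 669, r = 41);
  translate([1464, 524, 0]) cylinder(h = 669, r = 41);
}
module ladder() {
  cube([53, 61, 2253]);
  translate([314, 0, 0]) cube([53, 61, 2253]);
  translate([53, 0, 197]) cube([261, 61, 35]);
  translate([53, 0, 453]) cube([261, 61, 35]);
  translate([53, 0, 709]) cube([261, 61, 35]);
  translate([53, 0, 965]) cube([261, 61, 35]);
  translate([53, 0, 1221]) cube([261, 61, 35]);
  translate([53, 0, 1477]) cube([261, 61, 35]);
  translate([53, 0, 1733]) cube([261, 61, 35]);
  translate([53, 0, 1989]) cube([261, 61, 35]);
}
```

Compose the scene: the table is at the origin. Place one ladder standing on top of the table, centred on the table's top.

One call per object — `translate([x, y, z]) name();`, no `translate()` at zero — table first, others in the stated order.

table();
translate([592, 275, 694]) ladder();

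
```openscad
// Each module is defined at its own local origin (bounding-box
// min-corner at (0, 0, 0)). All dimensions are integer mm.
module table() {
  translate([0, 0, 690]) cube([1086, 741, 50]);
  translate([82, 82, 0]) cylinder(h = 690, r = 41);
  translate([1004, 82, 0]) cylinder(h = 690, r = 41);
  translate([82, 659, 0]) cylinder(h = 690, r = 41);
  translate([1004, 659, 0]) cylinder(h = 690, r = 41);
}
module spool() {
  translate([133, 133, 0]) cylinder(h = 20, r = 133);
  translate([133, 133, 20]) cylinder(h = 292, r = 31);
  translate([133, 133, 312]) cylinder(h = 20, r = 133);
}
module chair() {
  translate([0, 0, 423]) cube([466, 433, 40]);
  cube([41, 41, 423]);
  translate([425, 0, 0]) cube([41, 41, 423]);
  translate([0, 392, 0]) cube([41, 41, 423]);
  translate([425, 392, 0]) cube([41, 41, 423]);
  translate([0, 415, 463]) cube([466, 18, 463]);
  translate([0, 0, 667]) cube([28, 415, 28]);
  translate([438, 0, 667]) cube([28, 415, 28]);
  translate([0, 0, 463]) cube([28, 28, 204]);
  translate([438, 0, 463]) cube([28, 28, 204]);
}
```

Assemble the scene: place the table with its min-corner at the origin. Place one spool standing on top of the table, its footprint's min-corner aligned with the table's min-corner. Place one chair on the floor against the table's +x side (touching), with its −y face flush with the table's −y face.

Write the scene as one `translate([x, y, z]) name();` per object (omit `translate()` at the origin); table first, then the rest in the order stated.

table();
translate([0, 0, 740]) spool();
translate([1086, 0, 0]) chair();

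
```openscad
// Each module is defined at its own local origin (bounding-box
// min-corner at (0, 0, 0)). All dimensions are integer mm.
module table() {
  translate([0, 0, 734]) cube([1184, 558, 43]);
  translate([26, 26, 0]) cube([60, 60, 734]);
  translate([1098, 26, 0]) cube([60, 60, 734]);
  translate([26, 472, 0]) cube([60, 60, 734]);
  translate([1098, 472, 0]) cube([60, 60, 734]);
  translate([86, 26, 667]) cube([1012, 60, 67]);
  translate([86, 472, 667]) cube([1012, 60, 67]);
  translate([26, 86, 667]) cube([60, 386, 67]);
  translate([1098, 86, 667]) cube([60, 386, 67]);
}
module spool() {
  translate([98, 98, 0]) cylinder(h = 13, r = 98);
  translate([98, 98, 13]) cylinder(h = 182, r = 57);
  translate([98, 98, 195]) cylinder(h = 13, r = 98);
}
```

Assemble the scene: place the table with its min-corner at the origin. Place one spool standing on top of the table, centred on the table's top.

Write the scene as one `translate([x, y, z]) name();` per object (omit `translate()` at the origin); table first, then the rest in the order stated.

table();
translate([494, 181, 777]) spool();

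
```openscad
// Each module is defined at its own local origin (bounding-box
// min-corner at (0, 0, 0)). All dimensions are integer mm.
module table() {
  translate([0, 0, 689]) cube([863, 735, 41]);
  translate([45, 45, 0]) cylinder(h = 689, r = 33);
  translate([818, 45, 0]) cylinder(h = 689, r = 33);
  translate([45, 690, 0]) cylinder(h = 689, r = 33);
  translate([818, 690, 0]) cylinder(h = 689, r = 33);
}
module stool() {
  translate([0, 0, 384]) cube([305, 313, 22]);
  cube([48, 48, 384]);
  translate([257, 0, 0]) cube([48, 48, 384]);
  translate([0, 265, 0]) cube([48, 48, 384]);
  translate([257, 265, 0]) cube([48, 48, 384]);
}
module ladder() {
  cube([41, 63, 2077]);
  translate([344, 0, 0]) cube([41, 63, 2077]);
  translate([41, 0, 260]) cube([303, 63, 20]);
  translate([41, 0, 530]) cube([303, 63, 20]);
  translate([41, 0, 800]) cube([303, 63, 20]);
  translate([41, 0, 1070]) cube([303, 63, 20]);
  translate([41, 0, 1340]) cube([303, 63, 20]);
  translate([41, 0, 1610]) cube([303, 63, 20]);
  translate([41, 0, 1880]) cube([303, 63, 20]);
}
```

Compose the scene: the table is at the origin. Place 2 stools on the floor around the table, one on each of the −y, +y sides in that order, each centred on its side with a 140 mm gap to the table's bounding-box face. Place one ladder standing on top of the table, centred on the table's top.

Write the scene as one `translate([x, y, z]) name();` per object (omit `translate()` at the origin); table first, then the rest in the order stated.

table();
translate([279, -453, 0]) stool();
translate([279, 875, 0]) stool();
translate([239, 336, 730]) ladder();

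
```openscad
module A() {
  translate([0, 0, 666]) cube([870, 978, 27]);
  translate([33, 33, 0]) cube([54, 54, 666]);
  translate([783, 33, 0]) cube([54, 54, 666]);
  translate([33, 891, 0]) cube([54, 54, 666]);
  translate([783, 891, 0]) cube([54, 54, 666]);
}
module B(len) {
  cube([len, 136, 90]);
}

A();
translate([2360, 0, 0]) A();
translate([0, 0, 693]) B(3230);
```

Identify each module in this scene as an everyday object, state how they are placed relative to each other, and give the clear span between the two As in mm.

Second table starts at x = 2360; first ends at x = 870; clear span = 2360 − 870 = 1490 mm.

A is a table. B is a beam. A beam spans the tops of two tables. The clear span between the two tables is 1490 mm.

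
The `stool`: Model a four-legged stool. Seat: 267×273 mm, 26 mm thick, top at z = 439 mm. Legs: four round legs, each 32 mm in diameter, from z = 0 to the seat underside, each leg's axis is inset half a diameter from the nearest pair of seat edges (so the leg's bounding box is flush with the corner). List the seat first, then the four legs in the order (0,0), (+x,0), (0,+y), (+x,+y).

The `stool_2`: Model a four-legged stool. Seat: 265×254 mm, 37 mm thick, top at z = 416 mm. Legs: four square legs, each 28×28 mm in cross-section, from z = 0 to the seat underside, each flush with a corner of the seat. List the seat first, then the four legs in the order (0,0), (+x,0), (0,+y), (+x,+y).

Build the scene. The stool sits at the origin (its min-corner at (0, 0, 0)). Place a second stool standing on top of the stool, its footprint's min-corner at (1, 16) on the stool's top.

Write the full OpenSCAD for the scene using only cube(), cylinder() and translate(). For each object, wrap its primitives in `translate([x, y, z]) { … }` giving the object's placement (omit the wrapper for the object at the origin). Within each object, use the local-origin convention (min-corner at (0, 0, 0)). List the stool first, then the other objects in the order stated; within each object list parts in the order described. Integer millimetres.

translate([0, 0, 413]) cube([267, 273, 26]);
translate([16, 16, 0]) cylinder(h = 413, r = 16);
translate([251, 16, 0]) cylinder(h = 413, r = 16);
translate([16, 257, 0]) cylinder(h = 413, r = 16);
translate([251, 257, 0]) cylinder(h = 413, r = 16);
translate([1, 16, 439]) {
  translate([0, 0, 379]) cube([265, 254, 37]);
  cube([28, 28, 379]);
  translate([237, 0, 0]) cube([28, 28, 379]);
  translate([0, 226, 0]) cube([28, 28, 379]);
  translate([237, 226, 0]) cube([28, 28, 379]);
}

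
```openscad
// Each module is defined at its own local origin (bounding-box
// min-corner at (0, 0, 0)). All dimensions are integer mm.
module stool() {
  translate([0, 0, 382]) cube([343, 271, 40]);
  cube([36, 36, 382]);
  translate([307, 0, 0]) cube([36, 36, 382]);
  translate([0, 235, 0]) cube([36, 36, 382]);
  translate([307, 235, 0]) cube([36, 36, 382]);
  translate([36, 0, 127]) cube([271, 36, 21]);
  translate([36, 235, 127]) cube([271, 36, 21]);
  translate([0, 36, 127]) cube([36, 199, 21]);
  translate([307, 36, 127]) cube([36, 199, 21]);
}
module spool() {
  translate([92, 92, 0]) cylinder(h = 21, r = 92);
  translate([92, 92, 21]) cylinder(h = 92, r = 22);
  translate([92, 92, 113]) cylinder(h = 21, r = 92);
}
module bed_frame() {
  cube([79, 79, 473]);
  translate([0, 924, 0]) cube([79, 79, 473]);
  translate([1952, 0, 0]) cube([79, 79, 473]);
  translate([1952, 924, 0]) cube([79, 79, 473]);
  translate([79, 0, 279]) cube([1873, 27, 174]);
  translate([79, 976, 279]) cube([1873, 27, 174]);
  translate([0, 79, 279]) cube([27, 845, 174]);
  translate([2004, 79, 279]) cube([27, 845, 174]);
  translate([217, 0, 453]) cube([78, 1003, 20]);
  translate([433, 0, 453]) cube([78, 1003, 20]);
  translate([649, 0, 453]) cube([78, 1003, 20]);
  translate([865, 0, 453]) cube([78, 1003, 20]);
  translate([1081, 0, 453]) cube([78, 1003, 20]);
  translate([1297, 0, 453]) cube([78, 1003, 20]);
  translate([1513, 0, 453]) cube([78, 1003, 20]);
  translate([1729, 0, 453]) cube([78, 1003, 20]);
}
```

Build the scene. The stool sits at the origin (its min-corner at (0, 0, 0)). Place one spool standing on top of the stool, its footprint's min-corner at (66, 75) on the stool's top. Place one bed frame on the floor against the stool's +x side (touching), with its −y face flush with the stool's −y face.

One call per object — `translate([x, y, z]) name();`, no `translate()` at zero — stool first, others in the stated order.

stool();
translate([66, 75, 422]) spool();
translate([343, 0, 0]) bed_frame();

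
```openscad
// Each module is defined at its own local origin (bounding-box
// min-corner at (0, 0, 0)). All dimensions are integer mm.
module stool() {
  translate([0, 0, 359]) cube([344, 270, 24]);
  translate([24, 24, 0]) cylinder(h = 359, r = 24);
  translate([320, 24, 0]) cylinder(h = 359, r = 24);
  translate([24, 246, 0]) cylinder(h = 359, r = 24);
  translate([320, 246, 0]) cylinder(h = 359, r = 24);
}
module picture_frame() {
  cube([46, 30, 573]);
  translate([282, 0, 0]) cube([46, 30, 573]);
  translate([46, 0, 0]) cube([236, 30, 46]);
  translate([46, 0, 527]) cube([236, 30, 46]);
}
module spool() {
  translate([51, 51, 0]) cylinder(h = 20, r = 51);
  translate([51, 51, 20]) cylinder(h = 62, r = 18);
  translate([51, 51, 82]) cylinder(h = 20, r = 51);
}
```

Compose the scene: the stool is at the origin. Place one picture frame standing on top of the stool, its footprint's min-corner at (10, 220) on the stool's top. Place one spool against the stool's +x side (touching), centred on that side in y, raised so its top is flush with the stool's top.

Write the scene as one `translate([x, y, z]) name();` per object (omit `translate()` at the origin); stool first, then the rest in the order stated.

stool();
translate([10, 220, 383]) picture_frame();
translate([344, 84, 281]) spool();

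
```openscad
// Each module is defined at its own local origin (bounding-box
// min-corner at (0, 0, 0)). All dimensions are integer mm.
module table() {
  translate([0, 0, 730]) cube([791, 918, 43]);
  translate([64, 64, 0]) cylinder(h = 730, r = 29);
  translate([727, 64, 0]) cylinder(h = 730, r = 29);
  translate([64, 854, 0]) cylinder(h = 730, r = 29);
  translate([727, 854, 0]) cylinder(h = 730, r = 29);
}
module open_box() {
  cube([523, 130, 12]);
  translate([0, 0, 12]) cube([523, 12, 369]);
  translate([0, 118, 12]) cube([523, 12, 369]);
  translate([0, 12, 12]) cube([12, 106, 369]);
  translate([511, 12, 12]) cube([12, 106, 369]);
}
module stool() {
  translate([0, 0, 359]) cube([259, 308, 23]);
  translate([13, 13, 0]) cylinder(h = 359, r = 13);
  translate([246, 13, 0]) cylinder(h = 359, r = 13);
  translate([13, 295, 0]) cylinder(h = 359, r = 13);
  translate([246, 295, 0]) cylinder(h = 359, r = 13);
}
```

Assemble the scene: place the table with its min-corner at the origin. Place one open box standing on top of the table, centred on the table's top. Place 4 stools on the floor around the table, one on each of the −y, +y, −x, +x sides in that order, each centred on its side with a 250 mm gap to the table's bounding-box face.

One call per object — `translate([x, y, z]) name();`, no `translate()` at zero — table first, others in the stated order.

table();
translate([134, 394, 773]) open_box();
translate([266, -558, 0]) stool();
translate([266, 1168, 0]) stool();
translate([-509, 305, 0]) stool();
translate([1041, 305, 0]) stool();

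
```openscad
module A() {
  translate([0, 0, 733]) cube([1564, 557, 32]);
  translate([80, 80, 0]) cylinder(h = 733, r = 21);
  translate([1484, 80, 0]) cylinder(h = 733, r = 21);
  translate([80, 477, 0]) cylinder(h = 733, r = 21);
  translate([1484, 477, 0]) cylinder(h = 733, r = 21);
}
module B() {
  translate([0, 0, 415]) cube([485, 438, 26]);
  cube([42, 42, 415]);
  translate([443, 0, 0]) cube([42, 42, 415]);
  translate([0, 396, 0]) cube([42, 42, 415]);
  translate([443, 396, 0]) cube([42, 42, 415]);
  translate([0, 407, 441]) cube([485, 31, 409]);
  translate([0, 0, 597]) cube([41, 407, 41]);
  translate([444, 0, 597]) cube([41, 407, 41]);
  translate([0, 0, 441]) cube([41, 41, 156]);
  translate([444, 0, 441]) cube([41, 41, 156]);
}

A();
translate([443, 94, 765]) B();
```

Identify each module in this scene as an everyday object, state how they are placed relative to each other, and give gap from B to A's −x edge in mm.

The chair's min-x is at 443; the table's min-x is 0; gap = 443 mm.

A is a table. B is a chair. The chair is on top of the table. The gap from the chair to the table's −x edge is 443 mm.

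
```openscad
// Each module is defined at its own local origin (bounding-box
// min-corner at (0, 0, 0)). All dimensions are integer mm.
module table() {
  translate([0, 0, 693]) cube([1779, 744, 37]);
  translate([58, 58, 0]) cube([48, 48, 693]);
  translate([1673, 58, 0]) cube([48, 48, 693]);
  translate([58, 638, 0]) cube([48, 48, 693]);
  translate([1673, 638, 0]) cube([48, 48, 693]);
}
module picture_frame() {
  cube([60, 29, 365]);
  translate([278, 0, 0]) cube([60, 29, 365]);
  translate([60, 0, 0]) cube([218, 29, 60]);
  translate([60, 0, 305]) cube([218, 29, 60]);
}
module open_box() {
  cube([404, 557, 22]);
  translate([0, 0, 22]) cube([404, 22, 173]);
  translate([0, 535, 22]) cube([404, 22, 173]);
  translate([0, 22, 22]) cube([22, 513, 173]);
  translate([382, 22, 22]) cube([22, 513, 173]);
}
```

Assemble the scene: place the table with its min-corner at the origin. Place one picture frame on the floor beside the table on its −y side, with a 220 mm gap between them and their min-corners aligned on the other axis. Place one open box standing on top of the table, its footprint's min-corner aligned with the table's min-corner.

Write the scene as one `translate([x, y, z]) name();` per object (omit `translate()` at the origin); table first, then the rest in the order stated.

table();
translate([0, -249, 0]) picture_frame();
translate([0, 0, 730]) open_box();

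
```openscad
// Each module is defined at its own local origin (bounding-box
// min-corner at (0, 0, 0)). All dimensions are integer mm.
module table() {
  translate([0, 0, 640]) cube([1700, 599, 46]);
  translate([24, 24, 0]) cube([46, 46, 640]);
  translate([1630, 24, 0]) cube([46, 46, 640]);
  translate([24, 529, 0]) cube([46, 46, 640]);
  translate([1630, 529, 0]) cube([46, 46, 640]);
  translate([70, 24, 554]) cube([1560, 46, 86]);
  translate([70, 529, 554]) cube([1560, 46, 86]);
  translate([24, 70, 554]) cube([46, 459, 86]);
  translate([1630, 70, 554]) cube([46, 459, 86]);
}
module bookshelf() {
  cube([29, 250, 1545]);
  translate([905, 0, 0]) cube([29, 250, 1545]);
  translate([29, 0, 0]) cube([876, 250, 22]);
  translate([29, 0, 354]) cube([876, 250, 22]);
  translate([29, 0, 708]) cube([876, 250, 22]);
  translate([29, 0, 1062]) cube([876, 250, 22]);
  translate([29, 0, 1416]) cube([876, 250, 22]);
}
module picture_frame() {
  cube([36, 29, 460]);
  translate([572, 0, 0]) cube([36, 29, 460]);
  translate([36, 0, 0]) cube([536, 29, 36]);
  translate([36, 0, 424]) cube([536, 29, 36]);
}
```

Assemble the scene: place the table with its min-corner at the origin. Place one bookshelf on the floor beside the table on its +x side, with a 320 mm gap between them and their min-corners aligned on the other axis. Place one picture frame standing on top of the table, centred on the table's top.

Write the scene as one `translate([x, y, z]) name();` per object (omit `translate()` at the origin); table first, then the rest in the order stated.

table();
translate([2020, 0, 0]) bookshelf();
translate([546, 285, 686]) picture_frame();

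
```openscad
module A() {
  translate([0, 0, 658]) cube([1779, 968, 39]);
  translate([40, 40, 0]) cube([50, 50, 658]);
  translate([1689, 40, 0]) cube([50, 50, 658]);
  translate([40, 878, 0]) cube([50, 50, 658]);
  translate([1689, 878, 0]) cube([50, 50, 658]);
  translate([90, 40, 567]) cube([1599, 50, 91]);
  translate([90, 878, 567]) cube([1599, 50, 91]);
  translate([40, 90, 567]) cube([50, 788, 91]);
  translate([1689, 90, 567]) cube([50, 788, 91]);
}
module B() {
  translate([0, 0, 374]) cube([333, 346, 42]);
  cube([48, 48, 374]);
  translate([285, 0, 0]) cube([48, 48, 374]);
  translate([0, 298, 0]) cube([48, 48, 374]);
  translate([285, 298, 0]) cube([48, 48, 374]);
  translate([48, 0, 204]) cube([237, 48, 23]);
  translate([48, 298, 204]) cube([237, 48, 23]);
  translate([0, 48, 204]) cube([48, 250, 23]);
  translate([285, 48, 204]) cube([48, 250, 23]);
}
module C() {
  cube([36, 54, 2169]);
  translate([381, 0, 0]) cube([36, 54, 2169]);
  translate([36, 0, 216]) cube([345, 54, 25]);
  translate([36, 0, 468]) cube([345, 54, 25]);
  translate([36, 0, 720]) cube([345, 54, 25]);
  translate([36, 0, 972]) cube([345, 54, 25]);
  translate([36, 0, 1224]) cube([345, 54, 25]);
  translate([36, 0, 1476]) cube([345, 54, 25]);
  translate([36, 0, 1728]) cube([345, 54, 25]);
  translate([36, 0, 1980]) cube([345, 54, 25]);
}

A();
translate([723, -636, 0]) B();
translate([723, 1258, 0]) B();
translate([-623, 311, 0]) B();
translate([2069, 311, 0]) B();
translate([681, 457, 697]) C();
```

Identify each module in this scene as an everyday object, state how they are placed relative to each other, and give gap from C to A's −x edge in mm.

A is a table. B is a stool. C is a ladder. Four stools sit around the table at the −y, +y, −x, +x sides. The ladder is on top of the table, centred. The gap from the ladder to the table's −x edge is 681 mm.

The ladder's min-x is at 681; the table's min-x is 0; gap = 681 mm.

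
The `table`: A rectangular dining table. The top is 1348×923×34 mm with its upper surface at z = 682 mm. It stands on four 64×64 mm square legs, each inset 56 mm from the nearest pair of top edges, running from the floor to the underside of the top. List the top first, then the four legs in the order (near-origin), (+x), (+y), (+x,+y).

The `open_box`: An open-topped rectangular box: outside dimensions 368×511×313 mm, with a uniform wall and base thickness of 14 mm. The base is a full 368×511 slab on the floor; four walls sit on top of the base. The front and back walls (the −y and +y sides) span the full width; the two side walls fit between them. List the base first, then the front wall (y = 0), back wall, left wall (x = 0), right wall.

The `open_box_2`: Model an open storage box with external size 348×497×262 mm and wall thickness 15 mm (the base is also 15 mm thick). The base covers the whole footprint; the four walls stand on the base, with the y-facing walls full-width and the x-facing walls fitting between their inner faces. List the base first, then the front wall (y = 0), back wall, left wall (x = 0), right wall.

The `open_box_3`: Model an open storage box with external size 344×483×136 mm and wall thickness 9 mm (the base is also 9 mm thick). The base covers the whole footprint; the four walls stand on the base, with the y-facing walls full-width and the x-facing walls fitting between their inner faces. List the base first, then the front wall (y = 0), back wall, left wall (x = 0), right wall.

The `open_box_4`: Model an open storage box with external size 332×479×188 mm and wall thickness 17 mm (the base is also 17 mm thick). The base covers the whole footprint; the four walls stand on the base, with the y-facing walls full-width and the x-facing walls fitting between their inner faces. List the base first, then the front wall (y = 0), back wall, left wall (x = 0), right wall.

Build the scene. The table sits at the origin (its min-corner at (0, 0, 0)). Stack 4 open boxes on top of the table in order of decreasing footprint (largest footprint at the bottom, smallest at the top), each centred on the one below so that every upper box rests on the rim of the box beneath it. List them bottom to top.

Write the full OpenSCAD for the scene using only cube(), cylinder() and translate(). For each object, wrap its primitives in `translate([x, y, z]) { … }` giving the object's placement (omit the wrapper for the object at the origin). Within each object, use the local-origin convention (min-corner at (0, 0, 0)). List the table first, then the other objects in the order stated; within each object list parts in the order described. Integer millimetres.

translate([0, 0, 648]) cube([1348, 923, 34]);
translate([56, 56, 0]) cube([64, 64, 648]);
translate([1228, 56, 0]) cube([64, 64, 648]);
translate([56, 803, 0]) cube([64, 64, 648]);
translate([1228, 803, 0]) cube([64, 64, 648]);
translate([490, 206, 682]) {
  cube([368, 511, 14]);
  translate([0, 0, 14]) cube([368, 14, 299]);
  translate([0, 497, 14]) cube([368, 14, 299]);
  translate([0, 14, 14]) cube([14, 483, 299]);
  translate([354, 14, 14]) cube([14, 483, 299]);
}
translate([500, 213, 995]) {
  cube([348, 497, 15]);
  translate([0, 0, 15]) cube([348, 15, 247]);
  translate([0, 482, 15]) cube([348, 15, 247]);
  translate([0, 15, 15]) cube([15, 467, 247]);
  translate([333, 15, 15]) cube([15, 467, 247]);
}
translate([502, 220, 1257]) {
  cube([344, 483, 9]);
  translate([0, 0, 9]) cube([344, 9, 127]);
  translate([0, 474, 9]) cube([344, 9, 127]);
  translate([0, 9, 9]) cube([9, 465, 127]);
  translate([335, 9, 9]) cube([9, 465, 127]);
}
translate([508, 222, 1393]) {
  cube([332, 479, 17]);
  translate([0, 0, 17]) cube([332, 17, 171]);
  translate([0, 462, 17]) cube([332, 17, 171]);
  translate([0, 17, 17]) cube([17, 445, 171]);
  translate([315, 17, 17]) cube([17, 445, 171]);
}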